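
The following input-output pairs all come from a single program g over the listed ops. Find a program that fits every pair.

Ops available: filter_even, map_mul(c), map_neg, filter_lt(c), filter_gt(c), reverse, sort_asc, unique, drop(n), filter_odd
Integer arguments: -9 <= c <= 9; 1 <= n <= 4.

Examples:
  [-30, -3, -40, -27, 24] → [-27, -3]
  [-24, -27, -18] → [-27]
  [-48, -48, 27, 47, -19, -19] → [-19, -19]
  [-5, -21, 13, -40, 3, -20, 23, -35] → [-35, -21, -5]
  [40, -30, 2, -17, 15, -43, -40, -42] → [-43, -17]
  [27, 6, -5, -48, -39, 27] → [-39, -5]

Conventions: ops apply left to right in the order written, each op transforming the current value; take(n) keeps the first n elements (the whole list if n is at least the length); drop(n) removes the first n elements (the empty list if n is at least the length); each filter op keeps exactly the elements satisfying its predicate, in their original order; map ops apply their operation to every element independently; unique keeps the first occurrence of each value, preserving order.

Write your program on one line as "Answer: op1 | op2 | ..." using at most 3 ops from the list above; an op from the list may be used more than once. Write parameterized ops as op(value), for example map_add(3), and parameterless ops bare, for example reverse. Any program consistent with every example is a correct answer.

filter_lt(-2) | filter_odd | sort_asc

Check, running the answer program on each example:
  [-30, -3, -40, -27, 24] -> [-30, -3, -40, -27] -> [-3, -27] -> [-27, -3]
  [-24, -27, -18] -> [-24, -27, -18] -> [-27] -> [-27]
  [-48, -48, 27, 47, -19, -19] -> [-48, -48, -19, -19] -> [-19, -19] -> [-19, -19]
  [-5, -21, 13, -40, 3, -20, 23, -35] -> [-5, -21, -40, -20, -35] -> [-5, -21, -35] -> [-35, -21, -5]
  [40, -30, 2, -17, 15, -43, -40, -42] -> [-30, -17, -43, -40, -42] -> [-17, -43] -> [-43, -17]
  [27, 6, -5, -48, -39, 27] -> [-5, -48, -39] -> [-5, -39] -> [-39, -5]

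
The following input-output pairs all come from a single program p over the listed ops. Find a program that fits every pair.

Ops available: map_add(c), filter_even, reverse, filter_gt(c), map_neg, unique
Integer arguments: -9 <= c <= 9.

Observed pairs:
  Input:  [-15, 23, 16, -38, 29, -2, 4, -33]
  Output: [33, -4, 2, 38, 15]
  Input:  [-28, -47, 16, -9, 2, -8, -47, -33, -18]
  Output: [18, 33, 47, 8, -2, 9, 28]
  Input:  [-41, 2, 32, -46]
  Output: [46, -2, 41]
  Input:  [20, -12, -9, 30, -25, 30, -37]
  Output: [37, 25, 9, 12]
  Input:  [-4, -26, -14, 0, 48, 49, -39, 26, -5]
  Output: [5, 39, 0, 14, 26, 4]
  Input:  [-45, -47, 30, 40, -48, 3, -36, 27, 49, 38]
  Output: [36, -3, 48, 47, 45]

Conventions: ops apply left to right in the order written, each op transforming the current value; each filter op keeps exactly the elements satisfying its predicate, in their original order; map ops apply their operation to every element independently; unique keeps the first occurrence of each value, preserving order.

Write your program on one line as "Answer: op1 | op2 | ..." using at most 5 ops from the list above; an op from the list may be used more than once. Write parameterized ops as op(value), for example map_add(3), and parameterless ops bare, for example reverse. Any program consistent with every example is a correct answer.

map_neg | filter_gt(-6) | reverse | unique

Check, running the answer program on each example:
  [-15, 23, 16, -38, 29, -2, 4, -33] -> [15, -23, -16, 38, -29, 2, -4, 33] -> [15, 38, 2, -4, 33] -> [33, -4, 2, 38, 15] -> [33, -4, 2, 38, 15]
  [-28, -47, 16, -9, 2, -8, -47, -33, -18] -> [28, 47, -16, 9, -2, 8, 47, 33, 18] -> [28, 47, 9, -2, 8, 47, 33, 18] -> [18, 33, 47, 8, -2, 9, 47, 28] -> [18, 33, 47, 8, -2, 9, 28]
  [-41, 2, 32, -46] -> [41, -2, -32, 46] -> [41, -2, 46] -> [46, -2, 41] -> [46, -2, 41]
  [20, -12, -9, 30, -25, 30, -37] -> [-20, 12, 9, -30, 25, -30, 37] -> [12, 9, 25, 37] -> [37, 25, 9, 12] -> [37, 25, 9, 12]
  [-4, -26, -14, 0, 48, 49, -39, 26, -5] -> [4, 26, 14, 0, -48, -49, 39, -26, 5] -> [4, 26, 14, 0, 39, 5] -> [5, 39, 0, 14, 26, 4] -> [5, 39, 0, 14, 26, 4]
  [-45, -47, 30, 40, -48, 3, -36, 27, 49, 38] -> [45, 47, -30, -40, 48, -3, 36, -27, -49, -38] -> [45, 47, 48, -3, 36] -> [36, -3, 48, 47, 45] -> [36, -3, 48, 47, 45]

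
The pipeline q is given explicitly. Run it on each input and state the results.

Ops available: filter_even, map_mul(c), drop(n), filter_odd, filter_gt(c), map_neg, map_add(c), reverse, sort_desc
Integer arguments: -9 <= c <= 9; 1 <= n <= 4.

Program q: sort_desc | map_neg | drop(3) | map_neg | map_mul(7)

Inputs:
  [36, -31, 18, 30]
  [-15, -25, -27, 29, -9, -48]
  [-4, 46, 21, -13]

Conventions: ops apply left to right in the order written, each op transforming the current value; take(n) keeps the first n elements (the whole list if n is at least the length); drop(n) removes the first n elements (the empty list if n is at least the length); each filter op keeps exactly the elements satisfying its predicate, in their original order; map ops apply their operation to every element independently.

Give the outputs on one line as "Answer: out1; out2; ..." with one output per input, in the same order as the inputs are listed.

Execution, op by op:
  [36, -31, 18, 30] -> [36, 30, 18, -31] -> [-36, -30, -18, 31] -> [31] -> [-31] -> [-217]
  [-15, -25, -27, 29, -9, -48] -> [29, -9, -15, -25, -27, -48] -> [-29, 9, 15, 25, 27, 48] -> [25, 27, 48] -> [-25, -27, -48] -> [-175, -189, -336]
  [-4, 46, 21, -13] -> [46, 21, -4, -13] -> [-46, -21, 4, 13] -> [13] -> [-13] -> [-91]

[-217]; [-175, -189, -336]; [-91]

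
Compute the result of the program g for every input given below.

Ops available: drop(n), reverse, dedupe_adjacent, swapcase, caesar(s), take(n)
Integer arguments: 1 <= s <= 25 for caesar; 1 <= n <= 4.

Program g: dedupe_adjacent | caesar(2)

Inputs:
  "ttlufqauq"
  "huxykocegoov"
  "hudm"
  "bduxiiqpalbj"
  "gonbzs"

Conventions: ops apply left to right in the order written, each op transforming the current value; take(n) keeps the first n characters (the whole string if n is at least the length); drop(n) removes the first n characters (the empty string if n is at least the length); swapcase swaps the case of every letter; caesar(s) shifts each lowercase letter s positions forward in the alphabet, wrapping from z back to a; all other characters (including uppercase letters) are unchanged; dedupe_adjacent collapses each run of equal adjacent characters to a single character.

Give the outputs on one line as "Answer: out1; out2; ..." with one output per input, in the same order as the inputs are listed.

Execution, op by op:
  "ttlufqauq" -> "tlufqauq" -> "vnwhscws"
  "huxykocegoov" -> "huxykocegov" -> "jwzamqegiqx"
  "hudm" -> "hudm" -> "jwfo"
  "bduxiiqpalbj" -> "bduxiqpalbj" -> "dfwzksrcndl"
  "gonbzs" -> "gonbzs" -> "iqpdbu"

"vnwhscws"; "jwzamqegiqx"; "jwfo"; "dfwzksrcndl"; "iqpdbu"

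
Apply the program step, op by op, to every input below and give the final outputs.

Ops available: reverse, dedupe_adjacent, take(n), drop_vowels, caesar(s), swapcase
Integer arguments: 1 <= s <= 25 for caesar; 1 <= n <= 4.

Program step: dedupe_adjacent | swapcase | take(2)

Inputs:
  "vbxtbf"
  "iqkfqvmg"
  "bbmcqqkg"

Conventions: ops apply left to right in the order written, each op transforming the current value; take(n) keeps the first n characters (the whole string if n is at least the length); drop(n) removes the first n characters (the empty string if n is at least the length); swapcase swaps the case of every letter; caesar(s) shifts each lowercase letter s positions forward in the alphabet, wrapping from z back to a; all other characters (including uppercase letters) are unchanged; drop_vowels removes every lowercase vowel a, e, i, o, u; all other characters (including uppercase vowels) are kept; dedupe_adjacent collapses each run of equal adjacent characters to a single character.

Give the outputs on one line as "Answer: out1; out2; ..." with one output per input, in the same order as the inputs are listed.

Execution, op by op:
  "vbxtbf" -> "vbxtbf" -> "VBXTBF" -> "VB"
  "iqkfqvmg" -> "iqkfqvmg" -> "IQKFQVMG" -> "IQ"
  "bbmcqqkg" -> "bmcqkg" -> "BMCQKG" -> "BM"

"VB"; "IQ"; "BM"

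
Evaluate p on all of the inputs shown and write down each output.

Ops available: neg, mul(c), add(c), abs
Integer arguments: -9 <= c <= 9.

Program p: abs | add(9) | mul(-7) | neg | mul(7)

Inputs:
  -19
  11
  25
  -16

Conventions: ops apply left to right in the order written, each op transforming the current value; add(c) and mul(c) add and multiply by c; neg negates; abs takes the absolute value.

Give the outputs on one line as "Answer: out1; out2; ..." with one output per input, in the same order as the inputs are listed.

Execution, op by op:
  -19 -> 19 -> 28 -> -196 -> 196 -> 1372
  11 -> 11 -> 20 -> -140 -> 140 -> 980
  25 -> 25 -> 34 -> -238 -> 238 -> 1666
  -16 -> 16 -> 25 -> -175 -> 175 -> 1225

1372; 980; 1666; 1225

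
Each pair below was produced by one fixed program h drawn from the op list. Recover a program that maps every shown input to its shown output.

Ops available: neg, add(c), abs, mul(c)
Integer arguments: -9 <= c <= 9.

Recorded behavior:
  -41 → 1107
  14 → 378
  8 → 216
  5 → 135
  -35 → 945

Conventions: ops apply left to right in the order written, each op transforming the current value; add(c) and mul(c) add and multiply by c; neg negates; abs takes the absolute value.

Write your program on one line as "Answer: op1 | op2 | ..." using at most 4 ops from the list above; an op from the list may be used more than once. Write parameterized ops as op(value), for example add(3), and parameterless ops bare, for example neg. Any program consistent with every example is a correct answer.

mul(-3) | mul(-9) | abs

Check, running the answer program on each example:
  -41 -> 123 -> -1107 -> 1107
  14 -> -42 -> 378 -> 378
  8 -> -24 -> 216 -> 216
  5 -> -15 -> 135 -> 135
  -35 -> 105 -> -945 -> 945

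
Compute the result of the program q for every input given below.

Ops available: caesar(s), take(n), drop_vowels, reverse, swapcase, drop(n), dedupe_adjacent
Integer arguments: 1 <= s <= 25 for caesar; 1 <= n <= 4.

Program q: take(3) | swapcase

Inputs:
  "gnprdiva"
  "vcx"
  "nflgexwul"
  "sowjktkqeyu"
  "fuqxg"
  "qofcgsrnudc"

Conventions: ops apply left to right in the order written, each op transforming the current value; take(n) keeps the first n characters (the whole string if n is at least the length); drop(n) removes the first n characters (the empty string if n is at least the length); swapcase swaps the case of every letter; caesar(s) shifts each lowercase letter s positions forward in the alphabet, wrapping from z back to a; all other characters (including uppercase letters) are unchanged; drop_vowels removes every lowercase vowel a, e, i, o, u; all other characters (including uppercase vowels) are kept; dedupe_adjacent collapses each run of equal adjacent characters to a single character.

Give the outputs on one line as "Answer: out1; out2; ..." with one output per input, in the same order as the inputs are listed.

"GNP"; "VCX"; "NFL"; "SOW"; "FUQ"; "QOF"

Execution, op by op:
  "gnprdiva" -> "gnp" -> "GNP"
  "vcx" -> "vcx" -> "VCX"
  "nflgexwul" -> "nfl" -> "NFL"
  "sowjktkqeyu" -> "sow" -> "SOW"
  "fuqxg" -> "fuq" -> "FUQ"
  "qofcgsrnudc" -> "qof" -> "QOF"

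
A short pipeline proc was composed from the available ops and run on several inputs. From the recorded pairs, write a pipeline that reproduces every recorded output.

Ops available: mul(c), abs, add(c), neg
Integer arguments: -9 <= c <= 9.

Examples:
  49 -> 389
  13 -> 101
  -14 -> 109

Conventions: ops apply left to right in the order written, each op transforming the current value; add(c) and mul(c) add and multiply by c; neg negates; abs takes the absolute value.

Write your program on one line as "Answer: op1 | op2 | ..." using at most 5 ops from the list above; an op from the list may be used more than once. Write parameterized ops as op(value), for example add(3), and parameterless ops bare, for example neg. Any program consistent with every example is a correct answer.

abs | mul(-8) | add(3) | abs

Check, running the answer program on each example:
  49 -> 49 -> -392 -> -389 -> 389
  13 -> 13 -> -104 -> -101 -> 101
  -14 -> 14 -> -112 -> -109 -> 109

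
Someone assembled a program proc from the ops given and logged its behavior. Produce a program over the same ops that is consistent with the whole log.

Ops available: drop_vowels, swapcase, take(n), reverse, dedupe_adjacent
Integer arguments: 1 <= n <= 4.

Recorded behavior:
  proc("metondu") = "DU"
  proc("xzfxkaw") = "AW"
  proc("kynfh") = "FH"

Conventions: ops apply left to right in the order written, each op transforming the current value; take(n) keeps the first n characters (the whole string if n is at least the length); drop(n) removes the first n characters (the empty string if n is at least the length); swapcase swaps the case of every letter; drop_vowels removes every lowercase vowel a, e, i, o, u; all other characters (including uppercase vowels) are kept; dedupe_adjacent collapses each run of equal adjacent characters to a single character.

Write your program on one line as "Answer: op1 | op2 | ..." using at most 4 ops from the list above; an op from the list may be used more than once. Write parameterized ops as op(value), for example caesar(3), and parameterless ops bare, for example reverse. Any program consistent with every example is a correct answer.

reverse | swapcase | take(2) | reverse

Check, running the answer program on each example:
  "metondu" -> "udnotem" -> "UDNOTEM" -> "UD" -> "DU"
  "xzfxkaw" -> "wakxfzx" -> "WAKXFZX" -> "WA" -> "AW"
  "kynfh" -> "hfnyk" -> "HFNYK" -> "HF" -> "FH"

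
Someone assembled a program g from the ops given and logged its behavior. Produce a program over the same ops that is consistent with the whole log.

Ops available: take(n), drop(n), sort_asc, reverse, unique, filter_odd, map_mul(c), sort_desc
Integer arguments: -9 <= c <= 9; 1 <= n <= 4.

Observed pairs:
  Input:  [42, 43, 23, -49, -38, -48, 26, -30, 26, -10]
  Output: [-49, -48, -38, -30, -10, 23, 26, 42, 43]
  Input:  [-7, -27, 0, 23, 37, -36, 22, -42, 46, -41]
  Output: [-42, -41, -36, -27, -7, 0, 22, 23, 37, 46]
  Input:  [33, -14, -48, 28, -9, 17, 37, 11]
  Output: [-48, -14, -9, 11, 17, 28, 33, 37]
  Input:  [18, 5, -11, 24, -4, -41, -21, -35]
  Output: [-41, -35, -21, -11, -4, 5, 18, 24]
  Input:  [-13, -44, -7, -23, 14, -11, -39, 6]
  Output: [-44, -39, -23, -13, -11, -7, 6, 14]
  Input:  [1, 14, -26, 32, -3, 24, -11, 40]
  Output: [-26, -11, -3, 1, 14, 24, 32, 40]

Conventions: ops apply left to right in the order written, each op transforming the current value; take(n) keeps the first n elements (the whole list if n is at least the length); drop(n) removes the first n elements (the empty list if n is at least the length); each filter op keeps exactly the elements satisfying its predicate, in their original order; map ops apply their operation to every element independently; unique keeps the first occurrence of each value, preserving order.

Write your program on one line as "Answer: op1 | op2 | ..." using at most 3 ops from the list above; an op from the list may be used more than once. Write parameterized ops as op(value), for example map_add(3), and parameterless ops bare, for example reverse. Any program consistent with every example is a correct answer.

sort_asc | unique

Check, running the answer program on each example:
  [42, 43, 23, -49, -38, -48, 26, -30, 26, -10] -> [-49, -48, -38, -30, -10, 23, 26, 26, 42, 43] -> [-49, -48, -38, -30, -10, 23, 26, 42, 43]
  [-7, -27, 0, 23, 37, -36, 22, -42, 46, -41] -> [-42, -41, -36, -27, -7, 0, 22, 23, 37, 46] -> [-42, -41, -36, -27, -7, 0, 22, 23, 37, 46]
  [33, -14, -48, 28, -9, 17, 37, 11] -> [-48, -14, -9, 11, 17, 28, 33, 37] -> [-48, -14, -9, 11, 17, 28, 33, 37]
  [18, 5, -11, 24, -4, -41, -21, -35] -> [-41, -35, -21, -11, -4, 5, 18, 24] -> [-41, -35, -21, -11, -4, 5, 18, 24]
  [-13, -44, -7, -23, 14, -11, -39, 6] -> [-44, -39, -23, -13, -11, -7, 6, 14] -> [-44, -39, -23, -13, -11, -7, 6, 14]
  [1, 14, -26, 32, -3, 24, -11, 40] -> [-26, -11, -3, 1, 14, 24, 32, 40] -> [-26, -11, -3, 1, 14, 24, 32, 40]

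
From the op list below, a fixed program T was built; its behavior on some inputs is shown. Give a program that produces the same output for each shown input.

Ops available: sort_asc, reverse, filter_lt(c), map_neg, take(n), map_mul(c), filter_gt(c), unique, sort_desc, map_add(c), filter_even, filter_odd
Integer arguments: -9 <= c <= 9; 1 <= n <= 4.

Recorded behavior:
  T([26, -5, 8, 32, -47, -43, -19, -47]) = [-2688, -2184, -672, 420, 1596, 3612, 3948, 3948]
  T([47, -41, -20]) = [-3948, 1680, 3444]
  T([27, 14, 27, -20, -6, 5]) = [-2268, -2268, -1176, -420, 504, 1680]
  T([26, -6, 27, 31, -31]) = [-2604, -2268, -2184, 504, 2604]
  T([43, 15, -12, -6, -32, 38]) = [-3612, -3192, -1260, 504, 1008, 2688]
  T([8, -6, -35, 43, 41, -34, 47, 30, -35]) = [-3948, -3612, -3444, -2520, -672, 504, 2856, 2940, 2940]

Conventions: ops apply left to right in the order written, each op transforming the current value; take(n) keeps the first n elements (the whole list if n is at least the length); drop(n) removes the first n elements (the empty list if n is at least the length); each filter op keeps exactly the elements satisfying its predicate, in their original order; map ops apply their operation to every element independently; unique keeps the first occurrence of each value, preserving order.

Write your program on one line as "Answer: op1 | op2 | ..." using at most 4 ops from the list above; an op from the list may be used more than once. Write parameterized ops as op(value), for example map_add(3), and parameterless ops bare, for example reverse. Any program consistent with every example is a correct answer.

sort_desc | map_mul(-6) | map_mul(-7) | map_mul(-2)

Check, running the answer program on each example:
  [26, -5, 8, 32, -47, -43, -19, -47] -> [32, 26, 8, -5, -19, -43, -47, -47] -> [-192, -156, -48, 30, 114, 258, 282, 282] -> [1344, 1092, 336, -210, -798, -1806, -1974, -1974] -> [-2688, -2184, -672, 420, 1596, 3612, 3948, 3948]
  [47, -41, -20] -> [47, -20, -41] -> [-282, 120, 246] -> [1974, -840, -1722] -> [-3948, 1680, 3444]
  [27, 14, 27, -20, -6, 5] -> [27, 27, 14, 5, -6, -20] -> [-162, -162, -84, -30, 36, 120] -> [1134, 1134, 588, 210, -252, -840] -> [-2268, -2268, -1176, -420, 504, 1680]
  [26, -6, 27, 31, -31] -> [31, 27, 26, -6, -31] -> [-186, -162, -156, 36, 186] -> [1302, 1134, 1092, -252, -1302] -> [-2604, -2268, -2184, 504, 2604]
  [43, 15, -12, -6, -32, 38] -> [43, 38, 15, -6, -12, -32] -> [-258, -228, -90, 36, 72, 192] -> [1806, 1596, 630, -252, -504, -1344] -> [-3612, -3192, -1260, 504, 1008, 2688]
  [8, -6, -35, 43, 41, -34, 47, 30, -35] -> [47, 43, 41, 30, 8, -6, -34, -35, -35] -> [-282, -258, -246, -180, -48, 36, 204, 210, 210] -> [1974, 1806, 1722, 1260, 336, -252, -1428, -1470, -1470] -> [-3948, -3612, -3444, -2520, -672, 504, 2856, 2940, 2940]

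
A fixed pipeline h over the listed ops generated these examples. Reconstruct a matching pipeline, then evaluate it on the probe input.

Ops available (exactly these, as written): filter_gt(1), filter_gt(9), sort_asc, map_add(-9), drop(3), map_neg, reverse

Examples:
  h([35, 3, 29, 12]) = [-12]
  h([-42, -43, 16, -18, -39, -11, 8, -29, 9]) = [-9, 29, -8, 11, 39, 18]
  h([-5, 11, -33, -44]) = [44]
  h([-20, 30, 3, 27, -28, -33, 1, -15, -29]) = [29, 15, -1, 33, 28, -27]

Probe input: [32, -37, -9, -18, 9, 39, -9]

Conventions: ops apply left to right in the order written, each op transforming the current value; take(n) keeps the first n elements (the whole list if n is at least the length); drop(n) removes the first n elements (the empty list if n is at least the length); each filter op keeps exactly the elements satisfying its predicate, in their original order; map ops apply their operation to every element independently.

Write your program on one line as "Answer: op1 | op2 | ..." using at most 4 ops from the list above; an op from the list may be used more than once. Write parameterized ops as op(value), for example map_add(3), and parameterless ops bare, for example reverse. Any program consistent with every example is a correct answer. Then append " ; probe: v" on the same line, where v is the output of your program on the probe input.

map_neg | drop(3) | reverse ; probe: [9, -39, -9, 18]

Check, running the answer program on each example:
  [35, 3, 29, 12] -> [-35, -3, -29, -12] -> [-12] -> [-12]
  [-42, -43, 16, -18, -39, -11, 8, -29, 9] -> [42, 43, -16, 18, 39, 11, -8, 29, -9] -> [18, 39, 11, -8, 29, -9] -> [-9, 29, -8, 11, 39, 18]
  [-5, 11, -33, -44] -> [5, -11, 33, 44] -> [44] -> [44]
  [-20, 30, 3, 27, -28, -33, 1, -15, -29] -> [20, -30, -3, -27, 28, 33, -1, 15, 29] -> [-27, 28, 33, -1, 15, 29] -> [29, 15, -1, 33, 28, -27]
  probe: [32, -37, -9, -18, 9, 39, -9] -> [-32, 37, 9, 18, -9, -39, 9] -> [18, -9, -39, 9] -> [9, -39, -9, 18]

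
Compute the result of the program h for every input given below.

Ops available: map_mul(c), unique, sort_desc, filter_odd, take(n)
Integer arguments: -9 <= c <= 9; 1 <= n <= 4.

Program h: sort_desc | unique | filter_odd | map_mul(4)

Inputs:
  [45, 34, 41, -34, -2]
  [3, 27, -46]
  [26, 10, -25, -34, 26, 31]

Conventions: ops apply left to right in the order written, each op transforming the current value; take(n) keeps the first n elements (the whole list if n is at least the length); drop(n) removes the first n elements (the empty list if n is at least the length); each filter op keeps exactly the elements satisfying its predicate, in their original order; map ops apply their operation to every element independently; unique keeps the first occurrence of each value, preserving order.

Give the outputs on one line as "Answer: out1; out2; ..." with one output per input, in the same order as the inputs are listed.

[180, 164]; [108, 12]; [124, -100]

Execution, op by op:
  [45, 34, 41, -34, -2] -> [45, 41, 34, -2, -34] -> [45, 41, 34, -2, -34] -> [45, 41] -> [180, 164]
  [3, 27, -46] -> [27, 3, -46] -> [27, 3, -46] -> [27, 3] -> [108, 12]
  [26, 10, -25, -34, 26, 31] -> [31, 26, 26, 10, -25, -34] -> [31, 26, 10, -25, -34] -> [31, -25] -> [124, -100]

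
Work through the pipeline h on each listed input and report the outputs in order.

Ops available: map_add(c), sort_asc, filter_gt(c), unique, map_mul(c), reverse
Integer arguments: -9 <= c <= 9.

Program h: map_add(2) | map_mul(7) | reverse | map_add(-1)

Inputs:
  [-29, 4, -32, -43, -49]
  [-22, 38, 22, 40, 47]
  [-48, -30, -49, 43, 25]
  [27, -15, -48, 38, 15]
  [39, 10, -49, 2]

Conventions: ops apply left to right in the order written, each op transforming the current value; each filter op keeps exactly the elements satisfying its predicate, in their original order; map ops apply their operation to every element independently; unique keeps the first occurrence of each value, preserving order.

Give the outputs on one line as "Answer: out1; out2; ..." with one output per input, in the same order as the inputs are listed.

[-330, -288, -211, 41, -190]; [342, 293, 167, 279, -141]; [188, 314, -330, -197, -323]; [118, 279, -323, -92, 202]; [27, -330, 83, 286]

Execution, op by op:
  [-29, 4, -32, -43, -49] -> [-27, 6, -30, -41, -47] -> [-189, 42, -210, -287, -329] -> [-329, -287, -210, 42, -189] -> [-330, -288, -211, 41, -190]
  [-22, 38, 22, 40, 47] -> [-20, 40, 24, 42, 49] -> [-140, 280, 168, 294, 343] -> [343, 294, 168, 280, -140] -> [342, 293, 167, 279, -141]
  [-48, -30, -49, 43, 25] -> [-46, -28, -47, 45, 27] -> [-322, -196, -329, 315, 189] -> [189, 315, -329, -196, -322] -> [188, 314, -330, -197, -323]
  [27, -15, -48, 38, 15] -> [29, -13, -46, 40, 17] -> [203, -91, -322, 280, 119] -> [119, 280, -322, -91, 203] -> [118, 279, -323, -92, 202]
  [39, 10, -49, 2] -> [41, 12, -47, 4] -> [287, 84, -329, 28] -> [28, -329, 84, 287] -> [27, -330, 83, 286]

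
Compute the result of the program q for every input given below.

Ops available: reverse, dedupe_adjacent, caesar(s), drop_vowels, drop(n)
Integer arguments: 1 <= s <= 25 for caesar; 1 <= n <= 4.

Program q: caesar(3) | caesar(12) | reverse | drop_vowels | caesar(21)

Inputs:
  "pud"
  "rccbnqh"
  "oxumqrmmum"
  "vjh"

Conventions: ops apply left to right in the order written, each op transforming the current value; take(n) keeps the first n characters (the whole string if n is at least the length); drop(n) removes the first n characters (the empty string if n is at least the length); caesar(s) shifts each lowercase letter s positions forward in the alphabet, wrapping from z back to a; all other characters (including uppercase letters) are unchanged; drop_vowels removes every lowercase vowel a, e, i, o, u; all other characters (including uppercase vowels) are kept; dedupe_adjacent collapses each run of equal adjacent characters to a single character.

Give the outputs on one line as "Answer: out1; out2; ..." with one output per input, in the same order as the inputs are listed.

Execution, op by op:
  "pud" -> "sxg" -> "ejs" -> "sje" -> "sj" -> "ne"
  "rccbnqh" -> "uffeqtk" -> "grrqcfw" -> "wfcqrrg" -> "wfcqrrg" -> "raxlmmb"
  "oxumqrmmum" -> "raxptuppxp" -> "dmjbfgbbjb" -> "bjbbgfbjmd" -> "bjbbgfbjmd" -> "wewwbawehy"
  "vjh" -> "ymk" -> "kyw" -> "wyk" -> "wyk" -> "rtf"

"ne"; "raxlmmb"; "wewwbawehy"; "rtf"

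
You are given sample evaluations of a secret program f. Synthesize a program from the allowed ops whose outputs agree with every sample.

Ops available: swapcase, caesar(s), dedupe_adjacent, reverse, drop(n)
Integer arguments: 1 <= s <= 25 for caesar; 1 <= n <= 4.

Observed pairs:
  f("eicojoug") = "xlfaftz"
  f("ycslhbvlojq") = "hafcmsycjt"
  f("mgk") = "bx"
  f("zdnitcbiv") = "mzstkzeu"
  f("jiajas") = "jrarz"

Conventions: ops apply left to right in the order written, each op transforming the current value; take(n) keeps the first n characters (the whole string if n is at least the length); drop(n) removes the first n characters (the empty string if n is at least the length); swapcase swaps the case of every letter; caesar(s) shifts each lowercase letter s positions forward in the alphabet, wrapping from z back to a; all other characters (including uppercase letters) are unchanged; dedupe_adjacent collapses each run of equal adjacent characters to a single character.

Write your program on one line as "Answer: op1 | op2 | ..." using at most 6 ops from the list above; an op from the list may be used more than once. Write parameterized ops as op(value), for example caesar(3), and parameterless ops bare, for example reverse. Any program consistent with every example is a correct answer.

caesar(20) | caesar(5) | drop(1) | reverse | caesar(18)

Check, running the answer program on each example:
  "eicojoug" -> "ycwidioa" -> "dhbnintf" -> "hbnintf" -> "ftninbh" -> "xlfaftz"
  "ycslhbvlojq" -> "swmfbvpfidk" -> "xbrkgauknip" -> "brkgauknip" -> "pinkuagkrb" -> "hafcmsycjt"
  "mgk" -> "gae" -> "lfj" -> "fj" -> "jf" -> "bx"
  "zdnitcbiv" -> "txhcnwvcp" -> "ycmhsbahu" -> "cmhsbahu" -> "uhabshmc" -> "mzstkzeu"
  "jiajas" -> "dcudum" -> "ihzizr" -> "hzizr" -> "rzizh" -> "jrarz"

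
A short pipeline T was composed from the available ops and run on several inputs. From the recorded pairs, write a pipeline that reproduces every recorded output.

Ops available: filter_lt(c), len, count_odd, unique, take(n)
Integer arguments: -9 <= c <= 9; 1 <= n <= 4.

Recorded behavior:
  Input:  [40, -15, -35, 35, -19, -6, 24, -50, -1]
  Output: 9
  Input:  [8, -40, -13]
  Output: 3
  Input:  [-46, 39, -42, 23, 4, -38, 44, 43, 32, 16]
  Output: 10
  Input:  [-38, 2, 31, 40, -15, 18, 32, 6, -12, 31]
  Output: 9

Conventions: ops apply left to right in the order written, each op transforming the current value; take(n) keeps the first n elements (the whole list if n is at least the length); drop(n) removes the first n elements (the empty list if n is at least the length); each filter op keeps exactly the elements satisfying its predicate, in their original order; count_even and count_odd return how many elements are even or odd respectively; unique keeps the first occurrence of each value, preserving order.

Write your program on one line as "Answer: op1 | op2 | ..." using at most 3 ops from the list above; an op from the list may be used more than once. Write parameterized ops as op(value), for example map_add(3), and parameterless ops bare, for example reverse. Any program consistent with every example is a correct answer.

unique | len

Check, running the answer program on each example:
  [40, -15, -35, 35, -19, -6, 24, -50, -1] -> [40, -15, -35, 35, -19, -6, 24, -50, -1] -> 9
  [8, -40, -13] -> [8, -40, -13] -> 3
  [-46, 39, -42, 23, 4, -38, 44, 43, 32, 16] -> [-46, 39, -42, 23, 4, -38, 44, 43, 32, 16] -> 10
  [-38, 2, 31, 40, -15, 18, 32, 6, -12, 31] -> [-38, 2, 31, 40, -15, 18, 32, 6, -12] -> 9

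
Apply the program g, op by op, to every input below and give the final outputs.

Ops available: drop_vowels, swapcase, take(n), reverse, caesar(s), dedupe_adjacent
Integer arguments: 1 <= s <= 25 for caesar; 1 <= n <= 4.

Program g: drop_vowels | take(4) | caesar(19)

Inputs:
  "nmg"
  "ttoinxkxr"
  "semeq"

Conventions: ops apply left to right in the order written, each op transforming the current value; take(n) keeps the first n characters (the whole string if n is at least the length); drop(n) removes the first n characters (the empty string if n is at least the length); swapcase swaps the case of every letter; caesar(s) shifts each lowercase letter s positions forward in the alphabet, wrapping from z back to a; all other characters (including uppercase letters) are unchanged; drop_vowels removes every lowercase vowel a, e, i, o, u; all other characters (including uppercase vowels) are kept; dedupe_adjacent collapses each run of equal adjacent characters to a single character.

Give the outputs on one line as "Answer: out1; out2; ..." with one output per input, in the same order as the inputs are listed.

Execution, op by op:
  "nmg" -> "nmg" -> "nmg" -> "gfz"
  "ttoinxkxr" -> "ttnxkxr" -> "ttnx" -> "mmgq"
  "semeq" -> "smq" -> "smq" -> "lfj"

"gfz"; "mmgq"; "lfj"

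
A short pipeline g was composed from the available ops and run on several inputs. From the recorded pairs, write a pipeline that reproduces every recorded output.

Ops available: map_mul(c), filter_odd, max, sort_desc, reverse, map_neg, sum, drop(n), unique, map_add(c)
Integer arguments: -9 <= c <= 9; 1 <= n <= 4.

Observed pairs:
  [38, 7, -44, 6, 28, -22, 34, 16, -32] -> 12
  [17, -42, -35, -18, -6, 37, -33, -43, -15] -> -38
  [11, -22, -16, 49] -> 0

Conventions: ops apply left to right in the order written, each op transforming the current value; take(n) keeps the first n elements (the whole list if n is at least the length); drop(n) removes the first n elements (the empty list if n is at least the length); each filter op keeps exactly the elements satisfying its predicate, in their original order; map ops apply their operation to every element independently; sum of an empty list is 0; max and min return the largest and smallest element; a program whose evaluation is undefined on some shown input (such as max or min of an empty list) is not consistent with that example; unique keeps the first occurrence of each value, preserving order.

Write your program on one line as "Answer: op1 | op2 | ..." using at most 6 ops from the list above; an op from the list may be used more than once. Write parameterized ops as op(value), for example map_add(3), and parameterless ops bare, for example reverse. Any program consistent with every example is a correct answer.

drop(4) | drop(1) | sort_desc | map_add(4) | sum

Check, running the answer program on each example:
  [38, 7, -44, 6, 28, -22, 34, 16, -32] -> [28, -22, 34, 16, -32] -> [-22, 34, 16, -32] -> [34, 16, -22, -32] -> [38, 20, -18, -28] -> 12
  [17, -42, -35, -18, -6, 37, -33, -43, -15] -> [-6, 37, -33, -43, -15] -> [37, -33, -43, -15] -> [37, -15, -33, -43] -> [41, -11, -29, -39] -> -38
  [11, -22, -16, 49] -> [] -> [] -> [] -> [] -> 0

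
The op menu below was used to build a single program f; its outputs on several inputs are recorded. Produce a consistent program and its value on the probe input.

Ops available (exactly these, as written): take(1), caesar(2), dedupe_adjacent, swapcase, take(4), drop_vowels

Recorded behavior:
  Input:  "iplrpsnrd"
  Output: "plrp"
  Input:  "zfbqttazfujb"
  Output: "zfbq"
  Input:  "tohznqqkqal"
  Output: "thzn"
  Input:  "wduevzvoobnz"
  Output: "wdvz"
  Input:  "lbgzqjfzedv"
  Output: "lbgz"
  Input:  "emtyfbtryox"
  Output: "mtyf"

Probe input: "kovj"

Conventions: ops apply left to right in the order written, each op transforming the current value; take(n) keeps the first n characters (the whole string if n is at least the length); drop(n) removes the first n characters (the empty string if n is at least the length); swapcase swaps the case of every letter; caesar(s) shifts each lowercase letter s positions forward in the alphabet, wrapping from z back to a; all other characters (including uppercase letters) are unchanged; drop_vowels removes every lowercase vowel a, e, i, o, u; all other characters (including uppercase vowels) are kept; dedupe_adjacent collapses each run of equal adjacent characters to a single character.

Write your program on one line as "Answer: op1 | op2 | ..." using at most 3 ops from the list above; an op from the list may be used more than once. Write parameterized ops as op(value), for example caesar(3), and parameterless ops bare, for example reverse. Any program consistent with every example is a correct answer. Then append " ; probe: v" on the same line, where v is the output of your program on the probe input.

dedupe_adjacent | drop_vowels | take(4) ; probe: "kvj"

Check, running the answer program on each example:
  "iplrpsnrd" -> "iplrpsnrd" -> "plrpsnrd" -> "plrp"
  "zfbqttazfujb" -> "zfbqtazfujb" -> "zfbqtzfjb" -> "zfbq"
  "tohznqqkqal" -> "tohznqkqal" -> "thznqkql" -> "thzn"
  "wduevzvoobnz" -> "wduevzvobnz" -> "wdvzvbnz" -> "wdvz"
  "lbgzqjfzedv" -> "lbgzqjfzedv" -> "lbgzqjfzdv" -> "lbgz"
  "emtyfbtryox" -> "emtyfbtryox" -> "mtyfbtryx" -> "mtyf"
  probe: "kovj" -> "kovj" -> "kvj" -> "kvj"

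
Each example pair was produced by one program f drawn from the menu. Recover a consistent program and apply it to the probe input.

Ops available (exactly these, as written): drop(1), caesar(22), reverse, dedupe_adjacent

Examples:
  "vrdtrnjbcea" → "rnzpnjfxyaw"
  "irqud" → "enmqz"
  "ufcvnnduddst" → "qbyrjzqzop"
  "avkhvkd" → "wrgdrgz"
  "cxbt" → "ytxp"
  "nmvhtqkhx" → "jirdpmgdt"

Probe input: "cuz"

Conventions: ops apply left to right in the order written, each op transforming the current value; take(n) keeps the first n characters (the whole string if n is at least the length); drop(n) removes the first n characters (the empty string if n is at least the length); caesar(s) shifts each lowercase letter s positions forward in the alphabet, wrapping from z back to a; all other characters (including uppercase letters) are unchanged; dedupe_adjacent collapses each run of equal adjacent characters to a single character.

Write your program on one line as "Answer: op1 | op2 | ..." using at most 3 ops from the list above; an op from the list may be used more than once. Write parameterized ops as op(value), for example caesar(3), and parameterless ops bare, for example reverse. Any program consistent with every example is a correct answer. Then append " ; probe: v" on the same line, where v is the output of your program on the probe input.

caesar(22) | dedupe_adjacent ; probe: "yqv"

Check, running the answer program on each example:
  "vrdtrnjbcea" -> "rnzpnjfxyaw" -> "rnzpnjfxyaw"
  "irqud" -> "enmqz" -> "enmqz"
  "ufcvnnduddst" -> "qbyrjjzqzzop" -> "qbyrjzqzop"
  "avkhvkd" -> "wrgdrgz" -> "wrgdrgz"
  "cxbt" -> "ytxp" -> "ytxp"
  "nmvhtqkhx" -> "jirdpmgdt" -> "jirdpmgdt"
  probe: "cuz" -> "yqv" -> "yqv"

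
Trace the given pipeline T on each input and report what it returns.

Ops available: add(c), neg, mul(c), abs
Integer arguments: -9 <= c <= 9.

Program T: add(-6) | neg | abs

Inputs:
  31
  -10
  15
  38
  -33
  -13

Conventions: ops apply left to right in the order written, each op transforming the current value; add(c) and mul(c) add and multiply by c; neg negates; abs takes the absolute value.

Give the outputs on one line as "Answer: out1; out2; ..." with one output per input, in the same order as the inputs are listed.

25; 16; 9; 32; 39; 19

Execution, op by op:
  31 -> 25 -> -25 -> 25
  -10 -> -16 -> 16 -> 16
  15 -> 9 -> -9 -> 9
  38 -> 32 -> -32 -> 32
  -33 -> -39 -> 39 -> 39
  -13 -> -19 -> 19 -> 19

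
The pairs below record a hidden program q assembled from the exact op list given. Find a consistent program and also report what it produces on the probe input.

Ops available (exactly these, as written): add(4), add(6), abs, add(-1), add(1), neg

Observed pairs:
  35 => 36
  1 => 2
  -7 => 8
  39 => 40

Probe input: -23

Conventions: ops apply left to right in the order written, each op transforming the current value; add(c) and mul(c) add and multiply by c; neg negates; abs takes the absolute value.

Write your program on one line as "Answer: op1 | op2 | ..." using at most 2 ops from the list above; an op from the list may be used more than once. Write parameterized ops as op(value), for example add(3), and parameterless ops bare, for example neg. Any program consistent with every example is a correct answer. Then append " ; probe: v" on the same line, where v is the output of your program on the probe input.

abs | add(1) ; probe: 24

Check, running the answer program on each example:
  35 -> 35 -> 36
  1 -> 1 -> 2
  -7 -> 7 -> 8
  39 -> 39 -> 40
  probe: -23 -> 23 -> 24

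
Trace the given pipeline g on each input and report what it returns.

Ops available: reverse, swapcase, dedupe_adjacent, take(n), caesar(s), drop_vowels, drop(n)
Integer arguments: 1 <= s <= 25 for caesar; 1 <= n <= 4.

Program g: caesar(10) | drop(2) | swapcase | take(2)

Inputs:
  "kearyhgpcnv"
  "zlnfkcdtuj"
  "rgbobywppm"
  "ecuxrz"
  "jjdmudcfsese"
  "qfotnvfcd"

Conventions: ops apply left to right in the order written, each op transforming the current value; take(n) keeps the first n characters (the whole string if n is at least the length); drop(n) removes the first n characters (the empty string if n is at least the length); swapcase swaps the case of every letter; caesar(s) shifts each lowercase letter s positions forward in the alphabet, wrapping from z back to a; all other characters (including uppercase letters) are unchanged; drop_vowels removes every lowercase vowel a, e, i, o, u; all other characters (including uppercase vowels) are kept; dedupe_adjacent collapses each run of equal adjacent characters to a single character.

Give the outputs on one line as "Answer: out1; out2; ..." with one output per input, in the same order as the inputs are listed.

Execution, op by op:
  "kearyhgpcnv" -> "uokbirqzmxf" -> "kbirqzmxf" -> "KBIRQZMXF" -> "KB"
  "zlnfkcdtuj" -> "jvxpumndet" -> "xpumndet" -> "XPUMNDET" -> "XP"
  "rgbobywppm" -> "bqlyligzzw" -> "lyligzzw" -> "LYLIGZZW" -> "LY"
  "ecuxrz" -> "omehbj" -> "ehbj" -> "EHBJ" -> "EH"
  "jjdmudcfsese" -> "ttnwenmpcoco" -> "nwenmpcoco" -> "NWENMPCOCO" -> "NW"
  "qfotnvfcd" -> "apydxfpmn" -> "ydxfpmn" -> "YDXFPMN" -> "YD"

"KB"; "XP"; "LY"; "EH"; "NW"; "YD"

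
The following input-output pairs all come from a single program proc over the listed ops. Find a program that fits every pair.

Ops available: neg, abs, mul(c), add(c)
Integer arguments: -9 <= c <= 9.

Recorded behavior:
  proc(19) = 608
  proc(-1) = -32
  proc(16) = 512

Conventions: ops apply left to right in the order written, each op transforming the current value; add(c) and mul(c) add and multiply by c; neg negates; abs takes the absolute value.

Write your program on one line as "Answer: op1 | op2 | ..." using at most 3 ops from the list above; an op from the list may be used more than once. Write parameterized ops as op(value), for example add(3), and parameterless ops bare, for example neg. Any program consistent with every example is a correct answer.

mul(4) | mul(8)

Check, running the answer program on each example:
  19 -> 76 -> 608
  -1 -> -4 -> -32
  16 -> 64 -> 512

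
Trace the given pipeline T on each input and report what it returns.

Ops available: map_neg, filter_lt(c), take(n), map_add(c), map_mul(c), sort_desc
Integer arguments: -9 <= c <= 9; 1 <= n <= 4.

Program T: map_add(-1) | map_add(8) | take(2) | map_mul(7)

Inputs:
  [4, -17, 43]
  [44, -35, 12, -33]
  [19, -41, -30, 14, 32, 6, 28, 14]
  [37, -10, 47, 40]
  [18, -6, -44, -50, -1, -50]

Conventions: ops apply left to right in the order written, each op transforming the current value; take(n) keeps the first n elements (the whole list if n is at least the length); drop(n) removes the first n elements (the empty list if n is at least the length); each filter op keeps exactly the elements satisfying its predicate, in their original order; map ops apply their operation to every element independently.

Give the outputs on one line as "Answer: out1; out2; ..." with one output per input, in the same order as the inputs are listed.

Execution, op by op:
  [4, -17, 43] -> [3, -18, 42] -> [11, -10, 50] -> [11, -10] -> [77, -70]
  [44, -35, 12, -33] -> [43, -36, 11, -34] -> [51, -28, 19, -26] -> [51, -28] -> [357, -196]
  [19, -41, -30, 14, 32, 6, 28, 14] -> [18, -42, -31, 13, 31, 5, 27, 13] -> [26, -34, -23, 21, 39, 13, 35, 21] -> [26, -34] -> [182, -238]
  [37, -10, 47, 40] -> [36, -11, 46, 39] -> [44, -3, 54, 47] -> [44, -3] -> [308, -21]
  [18, -6, -44, -50, -1, -50] -> [17, -7, -45, -51, -2, -51] -> [25, 1, -37, -43, 6, -43] -> [25, 1] -> [175, 7]

[77, -70]; [357, -196]; [182, -238]; [308, -21]; [175, 7]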